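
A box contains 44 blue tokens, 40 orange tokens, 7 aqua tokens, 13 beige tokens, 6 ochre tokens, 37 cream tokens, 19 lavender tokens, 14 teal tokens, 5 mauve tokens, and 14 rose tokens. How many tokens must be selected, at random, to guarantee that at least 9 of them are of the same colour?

By pigeonhole, put each drawn token into a box by colour. The largest draw with every box below 9 takes min(count, 8) from each colour; colours with fewer than 8 contribute all they have.
Σ min(cᵢ, 8) = 8 + 8 + 7 + 8 + 6 + 8 + 8 + 8 + 5 + 8 = 74.
Draw number 74 + 1 = 75 must push one box to 9.

75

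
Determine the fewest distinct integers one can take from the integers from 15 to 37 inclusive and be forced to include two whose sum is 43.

17

A set avoiding the sum 43 can contain at most one of each pair {x, 43−x}, plus the 9 elements whose complement lies outside the range.
The integers 22, …, 37 (16 of them) are such a set: any two sum to at least 22+23 = 45 > 43.
By pigeonhole, any 17th integer completes one of the 7 pairs, so 17 choices force a sum of 43.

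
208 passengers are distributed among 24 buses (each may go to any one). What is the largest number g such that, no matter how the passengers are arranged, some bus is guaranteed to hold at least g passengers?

The 24 buses are the holes and the 208 passengers are the pigeons.
If every bus held at most 8 passengers, the total would be at most 24 × 8 = 192, which is less than 208.
So some bus holds at least ⌈208/24⌉ = 9 passengers.

9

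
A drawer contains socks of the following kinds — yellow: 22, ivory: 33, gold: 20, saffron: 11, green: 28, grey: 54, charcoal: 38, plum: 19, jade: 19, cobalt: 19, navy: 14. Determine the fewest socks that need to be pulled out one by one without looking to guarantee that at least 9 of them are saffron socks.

275

In the worst case for collecting saffron socks, every non-saffron sock comes out first.
There are 22 + 33 + 20 + 28 + 54 + 38 + 19 + 19 + 19 + 14 = 266 non-saffron socks altogether.
After those, each further sock must be saffron, so 266 + 9 = 275 draws guarantee 9 saffron socks.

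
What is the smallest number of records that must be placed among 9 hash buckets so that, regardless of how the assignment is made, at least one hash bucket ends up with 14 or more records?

With 117 records one could put exactly 13 in each of the 9 hash buckets, and no hash bucket would reach 14.
One more record must land in a hash bucket that already has 13, giving it 14.
So 9 × 13 + 1 = 118 records are required.

118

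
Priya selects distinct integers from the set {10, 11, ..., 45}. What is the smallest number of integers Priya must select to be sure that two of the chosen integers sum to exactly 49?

Group the elements by complementary pair {x, 49−x}: {10,39}, {11,38}, {12,37}, …, giving 15 two-element pairs and 6 integers whose partner 49−x falls outside [10,45].
Treating each of those 21 groups as a pigeonhole, one can pick one integer per group — 21 integers — with no two summing to 49.
The 22nd integer lands in an occupied pair, forcing a sum of 49.

22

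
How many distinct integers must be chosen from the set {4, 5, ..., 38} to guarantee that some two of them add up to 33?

23

Two chosen integers sum to 33 exactly when both halves of some pair {x, 33−x} with 4 ≤ x ≤ 33−x ≤ 29 are chosen — 13 such pairs.
The remaining 9 elements (those with no distinct partner in range) can never complete a 33-sum, so the worst case takes all of them and one from each pair: 9 + 13 = 22.
By pigeonhole, the 23rd integer has to be the second member of some pair, so 22 + 1 = 23.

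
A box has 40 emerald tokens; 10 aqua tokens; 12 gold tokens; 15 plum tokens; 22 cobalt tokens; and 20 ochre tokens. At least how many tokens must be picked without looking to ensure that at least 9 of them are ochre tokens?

In the worst case for collecting ochre tokens, every non-ochre token comes out first.
There are 40 + 10 + 12 + 15 + 22 = 99 non-ochre tokens altogether.
After those, each further token must be ochre, so 99 + 9 = 108 draws guarantee 9 ochre tokens.

108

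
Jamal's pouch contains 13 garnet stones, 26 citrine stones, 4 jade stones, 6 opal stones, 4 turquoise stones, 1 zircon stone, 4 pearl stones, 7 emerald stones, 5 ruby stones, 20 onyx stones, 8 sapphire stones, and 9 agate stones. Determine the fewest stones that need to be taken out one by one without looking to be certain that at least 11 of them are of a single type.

By pigeonhole, put each drawn stone into a box by type. The largest draw with every box below 11 takes min(count, 10) from each type; types with fewer than 10 contribute all they have.
Σ min(cᵢ, 10) = 10 + 10 + 4 + 6 + 4 + 1 + 4 + 7 + 5 + 10 + 8 + 9 = 78.
Draw number 78 + 1 = 79 must push one box to 11.

79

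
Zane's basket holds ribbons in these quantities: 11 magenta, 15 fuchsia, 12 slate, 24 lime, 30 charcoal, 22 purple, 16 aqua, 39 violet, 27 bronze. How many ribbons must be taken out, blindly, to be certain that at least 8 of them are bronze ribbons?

In the worst case for collecting bronze ribbons, every non-bronze ribbon comes out first.
There are 11 + 15 + 12 + 24 + 30 + 22 + 16 + 39 = 169 non-bronze ribbons altogether.
After those, each further ribbon must be bronze, so 169 + 8 = 177 draws guarantee 8 bronze ribbons.

177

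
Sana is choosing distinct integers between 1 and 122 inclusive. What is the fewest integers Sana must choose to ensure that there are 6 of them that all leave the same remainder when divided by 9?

The 9 residue classes mod 9 are the pigeonholes.
With 45 integers one could put 5 in each residue class and have no class reach 6.
The 46th integer pushes some class to 6, so 9·5 + 1 = 46.

46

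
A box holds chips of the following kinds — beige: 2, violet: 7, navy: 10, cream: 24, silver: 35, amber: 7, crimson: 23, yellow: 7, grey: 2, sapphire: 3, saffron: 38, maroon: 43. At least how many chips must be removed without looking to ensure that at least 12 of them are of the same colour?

94

By pigeonhole, the 12 colours are the holes; the chips drawn are the pigeons.
To avoid 12 of any one colour, the worst case takes at most 11 of each colour, or every chip of a colour that has fewer than 11.
That gives 2 + 7 + 10 + 11 + 11 + 7 + 11 + 7 + 2 + 3 + 11 + 11 = 93 chips with no colour reaching 12.
The next chip forces some colour to 12, so 93 + 1 = 94.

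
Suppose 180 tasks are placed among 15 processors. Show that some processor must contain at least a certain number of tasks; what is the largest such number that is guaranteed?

The 15 processors are the holes and the 180 tasks are the pigeons.
If every processor held at most 11 tasks, the total would be at most 15 × 11 = 165, which is less than 180.
So some processor holds at least ⌈180/15⌉ = 12 tasks.

12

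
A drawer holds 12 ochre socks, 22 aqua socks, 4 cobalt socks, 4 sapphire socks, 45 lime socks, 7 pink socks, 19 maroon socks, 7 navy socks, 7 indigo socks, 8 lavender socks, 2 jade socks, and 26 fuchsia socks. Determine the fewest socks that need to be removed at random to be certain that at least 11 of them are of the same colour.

Put each drawn sock into a box by colour. The largest draw with every box below 11 takes min(count, 10) from each colour; colours with fewer than 10 contribute all they have.
Σ min(cᵢ, 10) = 10 + 10 + 4 + 4 + 10 + 7 + 10 + 7 + 7 + 8 + 2 + 10 = 89.
Draw number 89 + 1 = 90 must push one box to 11.

90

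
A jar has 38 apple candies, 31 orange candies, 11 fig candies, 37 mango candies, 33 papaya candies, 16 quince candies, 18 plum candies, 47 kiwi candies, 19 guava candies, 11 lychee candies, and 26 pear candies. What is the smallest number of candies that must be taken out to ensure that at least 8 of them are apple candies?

257

In the worst case for collecting apple candies, every non-apple candy comes out first.
There are 31 + 11 + 37 + 33 + 16 + 18 + 47 + 19 + 11 + 26 = 249 non-apple candies altogether.
After those, each further candy must be apple, so 249 + 8 = 257 draws guarantee 8 apple candies.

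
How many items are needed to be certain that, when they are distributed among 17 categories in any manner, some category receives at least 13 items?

With 204 items one could put exactly 12 in each of the 17 categories, and no category would reach 13.
One more item must land in a category that already has 12, giving it 13.
So 17 × 12 + 1 = 205 items are required.

205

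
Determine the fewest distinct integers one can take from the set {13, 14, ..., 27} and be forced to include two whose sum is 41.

9

A set avoiding the sum 41 can contain at most one of each pair {x, 41−x}, plus the 1 element whose complement lies outside the range.
The integers 13, …, 20 (8 of them) are such a set: any two sum to at least 13+14 = 27 and at most 19+20 = 39 < 41.
By pigeonhole, any 9th integer completes one of the 7 pairs, so 9 choices force a sum of 41.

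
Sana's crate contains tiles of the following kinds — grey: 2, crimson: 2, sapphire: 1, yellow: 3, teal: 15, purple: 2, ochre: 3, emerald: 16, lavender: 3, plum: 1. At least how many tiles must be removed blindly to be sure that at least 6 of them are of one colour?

28

Pigeonhole: the 10 colours are the holes; the tiles drawn are the pigeons.
To avoid 6 of any one colour, the worst case takes at most 5 of each colour, or every tile of a colour that has fewer than 5.
That gives 2 + 2 + 1 + 3 + 5 + 2 + 3 + 5 + 3 + 1 = 27 tiles with no colour reaching 6.
The next tile forces some colour to 6, so 27 + 1 = 28.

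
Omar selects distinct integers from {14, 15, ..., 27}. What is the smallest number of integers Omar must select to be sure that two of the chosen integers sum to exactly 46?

11

Group the elements by complementary pair {x, 46−x}: {19,27}, {20,26}, {21,25}, …, giving 4 two-element pairs; the single value 23 (it cannot pair with itself since the integers are distinct); and 5 integers whose partner 46−x falls outside [14,27].
Treating each of those 10 groups as a pigeonhole, one can pick one integer per group — 10 integers — with no two summing to 46.
The 11th integer lands in an occupied pair, forcing a sum of 46.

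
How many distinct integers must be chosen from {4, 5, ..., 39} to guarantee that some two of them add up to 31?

A set avoiding the sum 31 can contain at most one of each pair {x, 31−x}, plus the 12 elements whose complement lies outside the range.
The integers 16, …, 39 (24 of them) are such a set: any two sum to at least 16+17 = 33 > 31.
By the pigeonhole principle, any 25th integer completes one of the 12 pairs, so 25 choices force a sum of 31.

25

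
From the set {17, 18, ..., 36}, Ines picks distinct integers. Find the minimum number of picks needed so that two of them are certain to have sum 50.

Group the elements by complementary pair {x, 50−x}: {17,33}, {18,32}, {19,31}, …, giving 8 two-element pairs, the single value 25 (it cannot pair with itself since the integers are distinct), and 3 integers whose partner 50−x falls outside [17,36].
By the pigeonhole principle, treating each of those 12 groups as a pigeonhole, one can pick one integer per group — 12 integers — with no two summing to 50.
The 13th integer lands in an occupied pair, forcing a sum of 50.

13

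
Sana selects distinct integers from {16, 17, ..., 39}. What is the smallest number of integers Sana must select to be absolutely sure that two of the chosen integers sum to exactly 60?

A set avoiding the sum 60 can contain at most one of each pair {x, 60−x}, plus the 6 elements whose complement lies outside the range or equal to its own complement.
The integers 16, …, 30 (15 of them) are such a set: any two sum to at least 16+17 = 33 and at most 29+30 = 59 < 60.
Pigeonhole: any 16th integer completes one of the 9 pairs, so 16 choices force a sum of 60.

16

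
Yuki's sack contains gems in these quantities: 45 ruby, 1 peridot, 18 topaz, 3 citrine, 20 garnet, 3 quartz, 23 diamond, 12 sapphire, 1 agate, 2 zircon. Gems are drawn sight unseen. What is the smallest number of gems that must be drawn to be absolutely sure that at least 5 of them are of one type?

31

Put each drawn gem into a box by type. The largest draw with every box below 5 takes min(count, 4) from each type; types with fewer than 4 contribute all they have.
Σ min(cᵢ, 4) = 4 + 1 + 4 + 3 + 4 + 3 + 4 + 4 + 1 + 2 = 30.
Draw number 30 + 1 = 31 must push one box to 5.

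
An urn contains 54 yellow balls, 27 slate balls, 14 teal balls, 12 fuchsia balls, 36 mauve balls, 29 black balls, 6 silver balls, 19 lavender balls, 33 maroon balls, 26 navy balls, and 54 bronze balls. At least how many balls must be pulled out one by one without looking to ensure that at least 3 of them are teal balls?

299

In the worst case for collecting teal balls, every non-teal ball comes out first.
There are 54 + 27 + 12 + 36 + 29 + 6 + 19 + 33 + 26 + 54 = 296 non-teal balls altogether.
After those, each further ball must be teal, so 296 + 3 = 299 draws guarantee 3 teal balls.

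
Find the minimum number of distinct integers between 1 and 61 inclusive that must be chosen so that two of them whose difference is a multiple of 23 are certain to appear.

Integers whose pairwise differences are multiples of 23 are exactly those sharing a remainder mod 23. By the pigeonhole principle, the 23 residue classes mod 23 are the pigeonholes.
With 23 integers one could put 1 in each residue class and have no class reach 2.
The 24th integer pushes some class to 2, so 23·1 + 1 = 24.

24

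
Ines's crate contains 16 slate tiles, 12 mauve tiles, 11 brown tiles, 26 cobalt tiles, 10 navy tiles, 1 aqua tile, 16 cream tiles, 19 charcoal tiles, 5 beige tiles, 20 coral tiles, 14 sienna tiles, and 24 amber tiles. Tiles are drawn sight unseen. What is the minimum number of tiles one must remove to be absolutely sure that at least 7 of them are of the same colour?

An adversary could hand out at most 6 tiles per colour (aqua, beige run out sooner): 6 + 6 + 6 + 6 + 6 + 1 + 6 + 6 + 5 + 6 + 6 + 6 = 66 tiles and still no colour has 7.
By pigeonhole, one more tile lands in a colour already at 6, so 67 draws are enough and 66 are not.

67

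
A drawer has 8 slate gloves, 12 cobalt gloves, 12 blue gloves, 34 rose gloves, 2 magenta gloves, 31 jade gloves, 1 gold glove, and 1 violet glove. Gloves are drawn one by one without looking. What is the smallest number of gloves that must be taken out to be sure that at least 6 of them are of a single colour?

30

Put each drawn glove into a box by colour. The largest draw with every box below 6 takes min(count, 5) from each colour; colours with fewer than 5 contribute all they have.
Σ min(cᵢ, 5) = 5 + 5 + 5 + 5 + 2 + 5 + 1 + 1 = 29.
Draw number 29 + 1 = 30 must push one box to 6.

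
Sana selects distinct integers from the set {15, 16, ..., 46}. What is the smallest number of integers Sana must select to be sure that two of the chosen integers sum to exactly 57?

Group the elements by complementary pair {x, 57−x}: {15,42}, {16,41}, {17,40}, …, giving 14 two-element pairs and 4 integers whose partner 57−x falls outside [15,46].
Treating each of those 18 groups as a pigeonhole, one can pick one integer per group — 18 integers — with no two summing to 57.
The 19th integer lands in an occupied pair, forcing a sum of 57.

19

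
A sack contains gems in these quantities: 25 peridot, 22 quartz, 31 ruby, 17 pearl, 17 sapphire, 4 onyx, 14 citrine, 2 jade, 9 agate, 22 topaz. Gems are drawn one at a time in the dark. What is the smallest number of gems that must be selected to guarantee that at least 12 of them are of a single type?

By the pigeonhole principle, put each drawn gem into a box by type. The largest draw with every box below 12 takes min(count, 11) from each type; types with fewer than 11 contribute all they have.
Σ min(cᵢ, 11) = 11 + 11 + 11 + 11 + 11 + 4 + 11 + 2 + 9 + 11 = 92.
Draw number 92 + 1 = 93 must push one box to 12.

93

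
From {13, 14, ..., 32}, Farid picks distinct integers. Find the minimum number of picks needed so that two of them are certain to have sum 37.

Two chosen integers sum to 37 exactly when both halves of some pair {x, 37−x} with 13 ≤ x ≤ 37−x ≤ 24 are chosen — 6 such pairs.
The remaining 8 elements (those with no distinct partner in range) can never complete a 37-sum, so the worst case takes all of them and one from each pair: 8 + 6 = 14.
The 15th integer has to be the second member of some pair, so 14 + 1 = 15.

15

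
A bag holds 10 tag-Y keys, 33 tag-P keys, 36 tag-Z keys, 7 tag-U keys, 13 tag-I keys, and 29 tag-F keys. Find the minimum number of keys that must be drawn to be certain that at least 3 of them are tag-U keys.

124

In the worst case for collecting tag-U keys, every non-tag-U key comes out first.
There are 10 + 33 + 36 + 13 + 29 = 121 non-tag-U keys altogether.
After those, each further key must be tag-U, so 121 + 3 = 124 draws guarantee 3 tag-U keys.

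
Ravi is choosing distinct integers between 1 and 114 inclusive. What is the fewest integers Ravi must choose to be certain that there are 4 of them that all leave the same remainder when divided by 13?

The 13 residue classes mod 13 are the pigeonholes.
With 39 integers one could put 3 in each residue class and have no class reach 4.
The 40th integer pushes some class to 4, so 13·3 + 1 = 40.

40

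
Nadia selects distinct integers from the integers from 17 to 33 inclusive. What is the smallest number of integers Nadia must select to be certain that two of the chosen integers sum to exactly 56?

13

Group the elements by complementary pair {x, 56−x}: {23,33}, {24,32}, {25,31}, …, giving 5 two-element pairs; the single value 28 (it cannot pair with itself since the integers are distinct); and 6 integers whose partner 56−x falls outside [17,33].
By the pigeonhole principle, treating each of those 12 groups as a pigeonhole, one can pick one integer per group — 12 integers — with no two summing to 56.
The 13th integer lands in an occupied pair, forcing a sum of 56.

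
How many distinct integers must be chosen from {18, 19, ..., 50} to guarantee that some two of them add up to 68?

18

Two chosen integers sum to 68 exactly when both halves of some pair {x, 68−x} with 18 ≤ x ≤ 68−x ≤ 50 are chosen — 16 such pairs.
The remaining 1 element (those with no distinct partner in range) can never complete a 68-sum, so the worst case takes all of them and one from each pair: 1 + 16 = 17.
By the pigeonhole principle, the 18th integer has to be the second member of some pair, so 17 + 1 = 18.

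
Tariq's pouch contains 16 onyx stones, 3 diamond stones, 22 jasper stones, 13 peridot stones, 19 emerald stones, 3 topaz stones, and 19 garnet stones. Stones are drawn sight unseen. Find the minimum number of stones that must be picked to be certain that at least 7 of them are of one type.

Put each drawn stone into a box by type. The largest draw with every box below 7 takes min(count, 6) from each type; types with fewer than 6 contribute all they have.
Σ min(cᵢ, 6) = 6 + 3 + 6 + 6 + 6 + 3 + 6 = 36.
Draw number 36 + 1 = 37 must push one box to 7.

37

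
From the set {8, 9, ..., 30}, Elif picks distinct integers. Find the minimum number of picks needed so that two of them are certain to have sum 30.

A set avoiding the sum 30 can contain at most one of each pair {x, 30−x}, plus the 9 elements whose complement lies outside the range or equal to its own complement.
The integers 15, …, 30 (16 of them) are such a set: any two sum to at least 15+16 = 31 > 30.
By pigeonhole, any 17th integer completes one of the 7 pairs, so 17 choices force a sum of 30.

17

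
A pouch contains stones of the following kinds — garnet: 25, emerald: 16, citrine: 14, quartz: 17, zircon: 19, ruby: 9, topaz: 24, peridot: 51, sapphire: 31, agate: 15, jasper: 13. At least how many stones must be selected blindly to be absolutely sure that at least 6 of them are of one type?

56

Pigeonhole: put each drawn stone into a box by type. The largest draw with every box below 6 takes min(count, 5) from each type.
Σ min(cᵢ, 5) = 5 + 5 + 5 + 5 + 5 + 5 + 5 + 5 + 5 + 5 + 5 = 55.
Draw number 55 + 1 = 56 must push one box to 6.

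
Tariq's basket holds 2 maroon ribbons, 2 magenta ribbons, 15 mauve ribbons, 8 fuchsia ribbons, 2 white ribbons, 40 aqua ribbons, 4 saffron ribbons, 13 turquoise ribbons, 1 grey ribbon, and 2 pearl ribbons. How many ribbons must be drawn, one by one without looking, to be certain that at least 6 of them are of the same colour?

Put each drawn ribbon into a box by colour. The largest draw with every box below 6 takes min(count, 5) from each colour; colours with fewer than 5 contribute all they have.
Σ min(cᵢ, 5) = 2 + 2 + 5 + 5 + 2 + 5 + 4 + 5 + 1 + 2 = 33.
Draw number 33 + 1 = 34 must push one box to 6.

34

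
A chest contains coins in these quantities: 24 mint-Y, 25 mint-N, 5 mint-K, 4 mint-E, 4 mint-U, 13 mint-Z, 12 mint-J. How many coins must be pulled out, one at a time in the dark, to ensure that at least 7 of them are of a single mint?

By the pigeonhole principle, the 7 mints are the holes; the coins drawn are the pigeons.
To avoid 7 of any one mint, the worst case takes at most 6 of each mint, or every coin of a mint that has fewer than 6.
That gives 6 + 6 + 5 + 4 + 4 + 6 + 6 = 37 coins with no mint reaching 7.
The next coin forces some mint to 7, so 37 + 1 = 38.

38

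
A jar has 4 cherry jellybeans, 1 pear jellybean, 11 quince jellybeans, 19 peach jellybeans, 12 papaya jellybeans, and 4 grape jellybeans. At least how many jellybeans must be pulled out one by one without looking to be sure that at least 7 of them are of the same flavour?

28

By pigeonhole, put each drawn jellybean into a box by flavour. The largest draw with every box below 7 takes min(count, 6) from each flavour; flavours with fewer than 6 contribute all they have.
Σ min(cᵢ, 6) = 4 + 1 + 6 + 6 + 6 + 4 = 27.
Draw number 27 + 1 = 28 must push one box to 7.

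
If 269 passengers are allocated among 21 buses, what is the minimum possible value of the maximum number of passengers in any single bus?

Pigeonhole: the 21 buses are the holes and the 269 passengers are the pigeons.
If every bus held at most 12 passengers, the total would be at most 21 × 12 = 252, which is less than 269.
So some bus holds at least ⌈269/21⌉ = 13 passengers.

13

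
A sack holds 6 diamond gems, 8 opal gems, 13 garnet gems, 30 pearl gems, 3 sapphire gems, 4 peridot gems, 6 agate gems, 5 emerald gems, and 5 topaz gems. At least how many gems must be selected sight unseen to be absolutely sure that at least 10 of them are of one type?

56

Put each drawn gem into a box by type. The largest draw with every box below 10 takes min(count, 9) from each type; types with fewer than 9 contribute all they have.
Σ min(cᵢ, 9) = 6 + 8 + 9 + 9 + 3 + 4 + 6 + 5 + 5 = 55.
Draw number 55 + 1 = 56 must push one box to 10.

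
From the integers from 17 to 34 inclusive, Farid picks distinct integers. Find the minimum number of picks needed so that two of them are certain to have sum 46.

A set avoiding the sum 46 can contain at most one of each pair {x, 46−x}, plus the 6 elements whose complement lies outside the range or equal to its own complement.
The integers 23, …, 34 (12 of them) are such a set: any two sum to at least 23+24 = 47 > 46.
Any 13th integer completes one of the 6 pairs, so 13 choices force a sum of 46.

13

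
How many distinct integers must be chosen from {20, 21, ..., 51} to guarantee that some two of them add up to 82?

23

Two chosen integers sum to 82 exactly when both halves of some pair {x, 82−x} with 31 ≤ x ≤ 82−x ≤ 51 are chosen — 10 such pairs.
The remaining 12 elements (those with no distinct partner in range) can never complete a 82-sum, so the worst case takes all of them and one from each pair: 12 + 10 = 22.
By the pigeonhole principle, the 23rd integer has to be the second member of some pair, so 22 + 1 = 23.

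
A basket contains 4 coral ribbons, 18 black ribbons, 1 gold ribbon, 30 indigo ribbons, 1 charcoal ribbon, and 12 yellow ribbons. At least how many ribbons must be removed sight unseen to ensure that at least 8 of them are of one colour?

28

Pigeonhole: the 6 colours are the holes; the ribbons drawn are the pigeons.
To avoid 8 of any one colour, the worst case takes at most 7 of each colour, or every ribbon of a colour that has fewer than 7.
That gives 4 + 7 + 1 + 7 + 1 + 7 = 27 ribbons with no colour reaching 8.
The next ribbon forces some colour to 8, so 27 + 1 = 28.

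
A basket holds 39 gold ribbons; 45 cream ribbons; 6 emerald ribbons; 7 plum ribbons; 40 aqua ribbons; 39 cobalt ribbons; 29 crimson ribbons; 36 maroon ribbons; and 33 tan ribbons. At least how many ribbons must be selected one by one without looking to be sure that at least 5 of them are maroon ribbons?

In the worst case for collecting maroon ribbons, every non-maroon ribbon comes out first.
There are 39 + 45 + 6 + 7 + 40 + 39 + 29 + 33 = 238 non-maroon ribbons altogether.
After those, each further ribbon must be maroon, so 238 + 5 = 243 draws guarantee 5 maroon ribbons.

243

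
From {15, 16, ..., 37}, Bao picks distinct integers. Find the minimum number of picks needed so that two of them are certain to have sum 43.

17

A set avoiding the sum 43 can contain at most one of each pair {x, 43−x}, plus the 9 elements whose complement lies outside the range.
The integers 22, …, 37 (16 of them) are such a set: any two sum to at least 22+23 = 45 > 43.
Any 17th integer completes one of the 7 pairs, so 17 choices force a sum of 43.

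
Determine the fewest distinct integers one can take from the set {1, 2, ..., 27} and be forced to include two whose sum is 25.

Two chosen integers sum to 25 exactly when both halves of some pair {x, 25−x} with 1 ≤ x ≤ 25−x ≤ 24 are chosen — 12 such pairs.
The remaining 3 elements (those with no distinct partner in range) can never complete a 25-sum, so the worst case takes all of them and one from each pair: 3 + 12 = 15.
By the pigeonhole principle, the 16th integer has to be the second member of some pair, so 15 + 1 = 16.

16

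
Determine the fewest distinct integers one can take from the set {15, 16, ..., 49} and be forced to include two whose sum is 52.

A set avoiding the sum 52 can contain at most one of each pair {x, 52−x}, plus the 13 elements whose complement lies outside the range or equal to its own complement.
The integers 26, …, 49 (24 of them) are such a set: any two sum to at least 26+27 = 53 > 52.
Any 25th integer completes one of the 11 pairs, so 25 choices force a sum of 52.

25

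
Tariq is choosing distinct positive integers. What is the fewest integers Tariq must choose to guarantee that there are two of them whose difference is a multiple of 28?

Integers whose pairwise differences are multiples of 28 are exactly those sharing a remainder mod 28. The 28 residue classes mod 28 are the pigeonholes.
With 28 integers one could put 1 in each residue class and have no class reach 2.
The 29th integer pushes some class to 2, so 28·1 + 1 = 29.

29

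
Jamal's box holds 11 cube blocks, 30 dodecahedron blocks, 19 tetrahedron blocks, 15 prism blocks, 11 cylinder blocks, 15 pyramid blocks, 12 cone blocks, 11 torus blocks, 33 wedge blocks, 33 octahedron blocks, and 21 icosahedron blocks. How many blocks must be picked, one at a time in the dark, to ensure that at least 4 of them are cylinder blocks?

In the worst case for collecting cylinder blocks, every non-cylinder block comes out first.
There are 11 + 30 + 19 + 15 + 15 + 12 + 11 + 33 + 33 + 21 = 200 non-cylinder blocks altogether.
After those, each further block must be cylinder, so 200 + 4 = 204 draws guarantee 4 cylinder blocks.

204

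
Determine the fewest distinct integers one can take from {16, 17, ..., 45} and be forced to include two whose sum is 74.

23

A set avoiding the sum 74 can contain at most one of each pair {x, 74−x}, plus the 14 elements whose complement lies outside the range or equal to its own complement.
The integers 16, …, 37 (22 of them) are such a set: any two sum to at least 16+17 = 33 and at most 36+37 = 73 < 74.
Any 23rd integer completes one of the 8 pairs, so 23 choices force a sum of 74.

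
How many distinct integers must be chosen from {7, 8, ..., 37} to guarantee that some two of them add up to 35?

Group the elements by complementary pair {x, 35−x}: {7,28}, {8,27}, {9,26}, …, giving 11 two-element pairs and 9 integers whose partner 35−x falls outside [7,37].
Pigeonhole: treating each of those 20 groups as a pigeonhole, one can pick one integer per group — 20 integers — with no two summing to 35.
The 21st integer lands in an occupied pair, forcing a sum of 35.

21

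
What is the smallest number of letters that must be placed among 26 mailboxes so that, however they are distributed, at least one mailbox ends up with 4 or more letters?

With 78 letters one could put exactly 3 in each of the 26 mailboxes, and no mailbox would reach 4.
By pigeonhole, one more letter must land in a mailbox that already has 3, giving it 4.
So 26 × 3 + 1 = 79 letters are required.

79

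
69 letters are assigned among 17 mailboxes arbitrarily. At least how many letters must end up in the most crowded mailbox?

5

By pigeonhole, the 17 mailboxes are the holes and the 69 letters are the pigeons.
If every mailbox held at most 4 letters, the total would be at most 17 × 4 = 68, which is less than 69.
So some mailbox holds at least ⌈69/17⌉ = 5 letters.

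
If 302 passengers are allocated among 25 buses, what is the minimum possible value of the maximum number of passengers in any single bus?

13

The 25 buses are the holes and the 302 passengers are the pigeons.
If every bus held at most 12 passengers, the total would be at most 25 × 12 = 300, which is less than 302.
So some bus holds at least ⌈302/25⌉ = 13 passengers.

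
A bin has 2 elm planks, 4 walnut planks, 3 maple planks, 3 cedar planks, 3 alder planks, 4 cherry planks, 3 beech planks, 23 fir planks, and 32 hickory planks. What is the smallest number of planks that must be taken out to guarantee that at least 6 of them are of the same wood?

By pigeonhole, put each drawn plank into a box by wood. The largest draw with every box below 6 takes min(count, 5) from each wood; woods with fewer than 5 contribute all they have.
Σ min(cᵢ, 5) = 2 + 4 + 3 + 3 + 3 + 4 + 3 + 5 + 5 = 32.
Draw number 32 + 1 = 33 must push one box to 6.

33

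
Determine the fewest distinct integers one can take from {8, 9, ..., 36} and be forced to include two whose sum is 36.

A set avoiding the sum 36 can contain at most one of each pair {x, 36−x}, plus the 9 elements whose complement lies outside the range or equal to its own complement.
The integers 18, …, 36 (19 of them) are such a set: any two sum to at least 18+19 = 37 > 36.
Any 20th integer completes one of the 10 pairs, so 20 choices force a sum of 36.

20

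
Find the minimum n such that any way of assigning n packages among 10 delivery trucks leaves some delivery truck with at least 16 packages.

With 150 packages one could put exactly 15 in each of the 10 delivery trucks, and no delivery truck would reach 16.
One more package must land in a delivery truck that already has 15, giving it 16.
So 10 × 15 + 1 = 151 packages are required.

151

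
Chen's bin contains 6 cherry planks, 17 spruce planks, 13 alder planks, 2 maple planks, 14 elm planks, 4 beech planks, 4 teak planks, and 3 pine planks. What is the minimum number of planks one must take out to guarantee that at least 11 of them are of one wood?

Put each drawn plank into a box by wood. The largest draw with every box below 11 takes min(count, 10) from each wood; woods with fewer than 10 contribute all they have.
Σ min(cᵢ, 10) = 6 + 10 + 10 + 2 + 10 + 4 + 4 + 3 = 49.
Draw number 49 + 1 = 50 must push one box to 11.

50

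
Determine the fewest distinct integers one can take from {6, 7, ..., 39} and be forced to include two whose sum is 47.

19

Group the elements by complementary pair {x, 47−x}: {8,39}, {9,38}, {10,37}, …, giving 16 two-element pairs and 2 integers whose partner 47−x falls outside [6,39].
By pigeonhole, treating each of those 18 groups as a pigeonhole, one can pick one integer per group — 18 integers — with no two summing to 47.
The 19th integer lands in an occupied pair, forcing a sum of 47.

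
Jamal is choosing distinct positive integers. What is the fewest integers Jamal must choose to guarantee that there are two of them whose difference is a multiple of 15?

16

Integers whose pairwise differences are multiples of 15 are exactly those sharing a remainder mod 15. The 15 residue classes mod 15 are the pigeonholes.
With 15 integers one could put 1 in each residue class and have no class reach 2.
The 16th integer pushes some class to 2, so 15·1 + 1 = 16.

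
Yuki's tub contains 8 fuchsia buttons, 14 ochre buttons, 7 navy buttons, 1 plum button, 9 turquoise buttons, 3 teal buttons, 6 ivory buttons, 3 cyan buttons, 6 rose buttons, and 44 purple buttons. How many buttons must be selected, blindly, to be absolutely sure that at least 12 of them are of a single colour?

By the pigeonhole principle, put each drawn button into a box by colour. The largest draw with every box below 12 takes min(count, 11) from each colour; colours with fewer than 11 contribute all they have.
Σ min(cᵢ, 11) = 8 + 11 + 7 + 1 + 9 + 3 + 6 + 3 + 6 + 11 = 65.
Draw number 65 + 1 = 66 must push one box to 12.

66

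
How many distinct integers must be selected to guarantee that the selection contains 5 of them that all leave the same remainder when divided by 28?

The 28 residue classes mod 28 are the pigeonholes.
With 112 integers one could put 4 in each residue class and have no class reach 5.
The 113th integer pushes some class to 5, so 28·4 + 1 = 113.

113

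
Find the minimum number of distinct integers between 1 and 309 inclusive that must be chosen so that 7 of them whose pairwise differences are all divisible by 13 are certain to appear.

79

Integers whose pairwise differences are multiples of 13 are exactly those sharing a remainder mod 13. The 13 residue classes mod 13 are the pigeonholes.
With 78 integers one could put 6 in each residue class and have no class reach 7.
The 79th integer pushes some class to 7, so 13·6 + 1 = 79.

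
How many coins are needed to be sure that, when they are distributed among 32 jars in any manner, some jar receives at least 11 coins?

With 320 coins one could put exactly 10 in each of the 32 jars, and no jar would reach 11.
One more coin must land in a jar that already has 10, giving it 11.
So 32 × 10 + 1 = 321 coins are required.

321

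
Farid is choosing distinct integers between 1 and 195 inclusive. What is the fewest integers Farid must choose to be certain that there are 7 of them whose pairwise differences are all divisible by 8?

Integers whose pairwise differences are multiples of 8 are exactly those sharing a remainder mod 8. The 8 residue classes mod 8 are the pigeonholes.
With 48 integers one could put 6 in each residue class and have no class reach 7.
The 49th integer pushes some class to 7, so 8·6 + 1 = 49.

49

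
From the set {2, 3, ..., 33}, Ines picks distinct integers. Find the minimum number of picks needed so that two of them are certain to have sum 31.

Two chosen integers sum to 31 exactly when both halves of some pair {x, 31−x} with 2 ≤ x ≤ 31−x ≤ 29 are chosen — 14 such pairs.
The remaining 4 elements (those with no distinct partner in range) can never complete a 31-sum, so the worst case takes all of them and one from each pair: 4 + 14 = 18.
By pigeonhole, the 19th integer has to be the second member of some pair, so 18 + 1 = 19.

19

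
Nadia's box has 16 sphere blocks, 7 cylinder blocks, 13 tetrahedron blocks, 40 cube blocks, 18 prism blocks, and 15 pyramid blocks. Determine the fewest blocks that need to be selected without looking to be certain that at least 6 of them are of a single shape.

An adversary could hand out at most 5 blocks per shape: 5 + 5 + 5 + 5 + 5 + 5 = 30 blocks and still no shape has 6.
By the pigeonhole principle, one more block lands in a shape already at 5, so 31 draws are enough and 30 are not.

31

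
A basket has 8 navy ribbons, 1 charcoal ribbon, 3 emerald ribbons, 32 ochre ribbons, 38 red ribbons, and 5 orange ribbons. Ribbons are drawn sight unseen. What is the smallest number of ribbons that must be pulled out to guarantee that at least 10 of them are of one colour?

The 6 colours are the holes; the ribbons drawn are the pigeons.
To avoid 10 of any one colour, the worst case takes at most 9 of each colour, or every ribbon of a colour that has fewer than 9.
That gives 8 + 1 + 3 + 9 + 9 + 5 = 35 ribbons with no colour reaching 10.
The next ribbon forces some colour to 10, so 35 + 1 = 36.

36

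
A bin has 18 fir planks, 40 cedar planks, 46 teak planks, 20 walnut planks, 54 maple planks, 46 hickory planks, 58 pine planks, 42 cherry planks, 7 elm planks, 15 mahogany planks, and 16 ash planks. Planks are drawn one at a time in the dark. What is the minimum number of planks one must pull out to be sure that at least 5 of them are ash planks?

351

In the worst case for collecting ash planks, every non-ash plank comes out first.
There are 18 + 40 + 46 + 20 + 54 + 46 + 58 + 42 + 7 + 15 = 346 non-ash planks altogether.
After those, each further plank must be ash, so 346 + 5 = 351 draws guarantee 5 ash planks.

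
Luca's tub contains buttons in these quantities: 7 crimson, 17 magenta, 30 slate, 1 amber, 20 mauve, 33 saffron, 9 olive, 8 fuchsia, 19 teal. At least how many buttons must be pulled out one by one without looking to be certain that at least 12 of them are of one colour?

The 9 colours are the holes; the buttons drawn are the pigeons.
To avoid 12 of any one colour, the worst case takes at most 11 of each colour, or every button of a colour that has fewer than 11.
That gives 7 + 11 + 11 + 1 + 11 + 11 + 9 + 8 + 11 = 80 buttons with no colour reaching 12.
The next button forces some colour to 12, so 80 + 1 = 81.

81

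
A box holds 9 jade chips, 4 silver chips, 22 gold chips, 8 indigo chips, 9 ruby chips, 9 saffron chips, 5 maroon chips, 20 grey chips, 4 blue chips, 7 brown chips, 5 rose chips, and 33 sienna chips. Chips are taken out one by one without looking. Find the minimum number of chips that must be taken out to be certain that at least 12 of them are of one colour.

The 12 colours are the holes; the chips drawn are the pigeons.
To avoid 12 of any one colour, the worst case takes at most 11 of each colour, or every chip of a colour that has fewer than 11.
That gives 9 + 4 + 11 + 8 + 9 + 9 + 5 + 11 + 4 + 7 + 5 + 11 = 93 chips with no colour reaching 12.
The next chip forces some colour to 12, so 93 + 1 = 94.

94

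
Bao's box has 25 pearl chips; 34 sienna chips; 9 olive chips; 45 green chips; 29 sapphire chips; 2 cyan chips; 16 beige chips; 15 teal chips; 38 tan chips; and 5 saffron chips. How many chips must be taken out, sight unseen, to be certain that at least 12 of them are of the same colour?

An adversary could hand out at most 11 chips per colour (olive, cyan, saffron run out sooner): 11 + 11 + 9 + 11 + 11 + 2 + 11 + 11 + 11 + 5 = 93 chips and still no colour has 12.
One more chip lands in a colour already at 11, so 94 draws are enough and 93 are not.

94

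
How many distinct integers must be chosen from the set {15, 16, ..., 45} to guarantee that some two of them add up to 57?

A set avoiding the sum 57 can contain at most one of each pair {x, 57−x}, plus the 3 elements whose complement lies outside the range.
The integers 29, …, 45 (17 of them) are such a set: any two sum to at least 29+30 = 59 > 57.
Pigeonhole: any 18th integer completes one of the 14 pairs, so 18 choices force a sum of 57.

18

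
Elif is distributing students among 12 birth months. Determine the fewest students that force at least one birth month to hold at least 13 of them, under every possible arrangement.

With 144 students one could put exactly 12 in each of the 12 birth months, and no birth month would reach 13.
One more student must land in a birth month that already has 12, giving it 13.
So 12 × 12 + 1 = 145 students are required.

145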